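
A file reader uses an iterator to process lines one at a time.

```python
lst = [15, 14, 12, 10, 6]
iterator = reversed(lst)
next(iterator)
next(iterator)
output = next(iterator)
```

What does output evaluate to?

Step 1: reversed([15, 14, 12, 10, 6]) gives iterator: [6, 10, 12, 14, 15].
Step 2: First next() = 6, second next() = 10.
Step 3: Third next() = 12.
Therefore output = 12.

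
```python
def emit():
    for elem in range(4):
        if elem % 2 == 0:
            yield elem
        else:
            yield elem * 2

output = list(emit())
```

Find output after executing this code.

Step 1: For each elem in range(4), yield elem if even, else elem*2:
  elem=0 (even): yield 0
  elem=1 (odd): yield 1*2 = 2
  elem=2 (even): yield 2
  elem=3 (odd): yield 3*2 = 6
Therefore output = [0, 2, 2, 6].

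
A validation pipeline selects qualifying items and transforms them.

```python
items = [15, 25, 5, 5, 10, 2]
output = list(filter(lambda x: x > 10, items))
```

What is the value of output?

Step 1: Filter elements > 10:
  15: kept
  25: kept
  5: removed
  5: removed
  10: removed
  2: removed
Therefore output = [15, 25].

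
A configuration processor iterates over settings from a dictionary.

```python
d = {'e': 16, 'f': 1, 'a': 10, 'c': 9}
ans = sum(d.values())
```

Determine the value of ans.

Step 1: d.values() = [16, 1, 10, 9].
Step 2: sum = 36.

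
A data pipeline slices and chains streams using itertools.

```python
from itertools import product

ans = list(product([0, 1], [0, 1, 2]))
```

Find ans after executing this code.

Step 1: product([0, 1], [0, 1, 2]) gives all pairs:
  (0, 0)
  (0, 1)
  (0, 2)
  (1, 0)
  (1, 1)
  (1, 2)
Therefore ans = [(0, 0), (0, 1), (0, 2), (1, 0), (1, 1), (1, 2)].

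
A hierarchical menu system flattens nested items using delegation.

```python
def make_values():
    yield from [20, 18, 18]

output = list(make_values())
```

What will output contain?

Step 1: yield from delegates to the iterable, yielding each element.
Step 2: Collected values: [20, 18, 18].
Therefore output = [20, 18, 18].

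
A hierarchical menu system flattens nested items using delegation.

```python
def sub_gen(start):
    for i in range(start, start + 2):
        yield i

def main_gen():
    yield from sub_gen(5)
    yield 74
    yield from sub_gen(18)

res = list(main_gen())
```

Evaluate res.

Step 1: main_gen() delegates to sub_gen(5):
  yield 5
  yield 6
Step 2: yield 74
Step 3: Delegates to sub_gen(18):
  yield 18
  yield 19
Therefore res = [5, 6, 74, 18, 19].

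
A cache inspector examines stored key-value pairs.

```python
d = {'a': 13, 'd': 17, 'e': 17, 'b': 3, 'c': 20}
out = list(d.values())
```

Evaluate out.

Step 1: d.values() returns the dictionary values in insertion order.
Therefore out = [13, 17, 17, 3, 20].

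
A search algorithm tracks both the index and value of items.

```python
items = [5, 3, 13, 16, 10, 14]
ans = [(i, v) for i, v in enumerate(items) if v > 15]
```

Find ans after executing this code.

Step 1: Filter enumerate([5, 3, 13, 16, 10, 14]) keeping v > 15:
  (0, 5): 5 <= 15, excluded
  (1, 3): 3 <= 15, excluded
  (2, 13): 13 <= 15, excluded
  (3, 16): 16 > 15, included
  (4, 10): 10 <= 15, excluded
  (5, 14): 14 <= 15, excluded
Therefore ans = [(3, 16)].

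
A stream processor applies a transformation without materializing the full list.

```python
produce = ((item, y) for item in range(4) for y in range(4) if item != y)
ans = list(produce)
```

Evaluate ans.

Step 1: Nested generator over range(4) x range(4) where item != y:
  (0, 0): excluded (item == y)
  (0, 1): included
  (0, 2): included
  (0, 3): included
  (1, 0): included
  (1, 1): excluded (item == y)
  (1, 2): included
  (1, 3): included
  (2, 0): included
  (2, 1): included
  (2, 2): excluded (item == y)
  (2, 3): included
  (3, 0): included
  (3, 1): included
  (3, 2): included
  (3, 3): excluded (item == y)
Therefore ans = [(0, 1), (0, 2), (0, 3), (1, 0), (1, 2), (1, 3), (2, 0), (2, 1), (2, 3), (3, 0), (3, 1), (3, 2)].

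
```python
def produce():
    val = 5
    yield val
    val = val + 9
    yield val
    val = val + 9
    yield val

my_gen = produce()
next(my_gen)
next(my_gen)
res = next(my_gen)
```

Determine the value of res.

Step 1: Trace through generator execution:
  Yield 1: val starts at 5, yield 5
  Yield 2: val = 5 + 9 = 14, yield 14
  Yield 3: val = 14 + 9 = 23, yield 23
Step 2: First next() gets 5, second next() gets the second value, third next() yields 23.
Therefore res = 23.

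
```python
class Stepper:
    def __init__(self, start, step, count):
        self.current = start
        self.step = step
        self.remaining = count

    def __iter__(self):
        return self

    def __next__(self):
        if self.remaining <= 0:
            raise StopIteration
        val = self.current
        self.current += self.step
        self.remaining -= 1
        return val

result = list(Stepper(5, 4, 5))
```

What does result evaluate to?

Step 1: Stepper starts at 5, increments by 4, for 5 steps:
  Yield 5, then current += 4
  Yield 9, then current += 4
  Yield 13, then current += 4
  Yield 17, then current += 4
  Yield 21, then current += 4
Therefore result = [5, 9, 13, 17, 21].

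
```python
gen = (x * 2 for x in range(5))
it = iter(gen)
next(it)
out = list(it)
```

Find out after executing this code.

Step 1: Generator produces [0, 2, 4, 6, 8].
Step 2: next(it) consumes first element (0).
Step 3: list(it) collects remaining: [2, 4, 6, 8].
Therefore out = [2, 4, 6, 8].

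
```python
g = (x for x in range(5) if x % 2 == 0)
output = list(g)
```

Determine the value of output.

Step 1: Filter range(5) keeping only even values:
  x=0: even, included
  x=1: odd, excluded
  x=2: even, included
  x=3: odd, excluded
  x=4: even, included
Therefore output = [0, 2, 4].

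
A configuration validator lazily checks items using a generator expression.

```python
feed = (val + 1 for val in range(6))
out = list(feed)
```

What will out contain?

Step 1: For each val in range(6), compute val+1:
  val=0: 0+1 = 1
  val=1: 1+1 = 2
  val=2: 2+1 = 3
  val=3: 3+1 = 4
  val=4: 4+1 = 5
  val=5: 5+1 = 6
Therefore out = [1, 2, 3, 4, 5, 6].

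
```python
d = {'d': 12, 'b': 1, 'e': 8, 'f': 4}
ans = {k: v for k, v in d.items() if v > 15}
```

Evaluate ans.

Step 1: Filter items where value > 15:
  'd': 12 <= 15: removed
  'b': 1 <= 15: removed
  'e': 8 <= 15: removed
  'f': 4 <= 15: removed
Therefore ans = {}.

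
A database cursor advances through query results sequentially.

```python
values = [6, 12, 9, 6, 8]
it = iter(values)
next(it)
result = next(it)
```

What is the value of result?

Step 1: Create iterator over [6, 12, 9, 6, 8].
Step 2: next() consumes 6.
Step 3: next() returns 12.
Therefore result = 12.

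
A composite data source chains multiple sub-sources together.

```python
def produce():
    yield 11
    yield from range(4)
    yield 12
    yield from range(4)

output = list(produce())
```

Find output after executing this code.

Step 1: Trace yields in order:
  yield 11
  yield 0
  yield 1
  yield 2
  yield 3
  yield 12
  yield 0
  yield 1
  yield 2
  yield 3
Therefore output = [11, 0, 1, 2, 3, 12, 0, 1, 2, 3].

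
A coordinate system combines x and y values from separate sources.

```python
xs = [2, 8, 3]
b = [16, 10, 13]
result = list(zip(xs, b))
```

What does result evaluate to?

Step 1: zip pairs elements at same index:
  Index 0: (2, 16)
  Index 1: (8, 10)
  Index 2: (3, 13)
Therefore result = [(2, 16), (8, 10), (3, 13)].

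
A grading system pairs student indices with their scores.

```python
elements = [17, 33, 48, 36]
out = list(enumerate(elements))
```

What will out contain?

Step 1: enumerate pairs each element with its index:
  (0, 17)
  (1, 33)
  (2, 48)
  (3, 36)
Therefore out = [(0, 17), (1, 33), (2, 48), (3, 36)].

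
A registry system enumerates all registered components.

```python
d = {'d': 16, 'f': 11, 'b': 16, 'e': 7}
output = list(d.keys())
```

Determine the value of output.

Step 1: d.keys() returns the dictionary keys in insertion order.
Therefore output = ['d', 'f', 'b', 'e'].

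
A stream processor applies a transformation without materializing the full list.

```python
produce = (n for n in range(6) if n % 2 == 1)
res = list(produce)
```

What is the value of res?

Step 1: Filter range(6) keeping only odd values:
  n=0: even, excluded
  n=1: odd, included
  n=2: even, excluded
  n=3: odd, included
  n=4: even, excluded
  n=5: odd, included
Therefore res = [1, 3, 5].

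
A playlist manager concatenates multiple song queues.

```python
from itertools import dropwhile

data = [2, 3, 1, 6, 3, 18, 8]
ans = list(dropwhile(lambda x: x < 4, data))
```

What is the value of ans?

Step 1: dropwhile drops elements while < 4:
  2 < 4: dropped
  3 < 4: dropped
  1 < 4: dropped
  6: kept (dropping stopped)
Step 2: Remaining elements kept regardless of condition.
Therefore ans = [6, 3, 18, 8].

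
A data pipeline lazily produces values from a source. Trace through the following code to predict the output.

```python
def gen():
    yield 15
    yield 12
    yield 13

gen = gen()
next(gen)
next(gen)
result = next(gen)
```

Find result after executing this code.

Step 1: gen() creates a generator.
Step 2: next(gen) yields 15 (consumed and discarded).
Step 3: next(gen) yields 12 (consumed and discarded).
Step 4: next(gen) yields 13, assigned to result.
Therefore result = 13.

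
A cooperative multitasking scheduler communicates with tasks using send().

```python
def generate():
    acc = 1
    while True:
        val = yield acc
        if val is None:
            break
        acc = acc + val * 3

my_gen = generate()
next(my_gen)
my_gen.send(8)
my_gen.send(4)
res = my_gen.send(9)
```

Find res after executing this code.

Step 1: next() -> yield acc=1.
Step 2: send(8) -> val=8, acc = 1 + 8*3 = 25, yield 25.
Step 3: send(4) -> val=4, acc = 25 + 4*3 = 37, yield 37.
Step 4: send(9) -> val=9, acc = 37 + 9*3 = 64, yield 64.
Therefore res = 64.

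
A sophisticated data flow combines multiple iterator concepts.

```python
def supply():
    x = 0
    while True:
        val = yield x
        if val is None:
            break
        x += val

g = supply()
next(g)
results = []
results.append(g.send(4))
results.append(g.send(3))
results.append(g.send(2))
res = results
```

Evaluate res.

Step 1: next(g) -> yield 0.
Step 2: send(4) -> x = 4, yield 4.
Step 3: send(3) -> x = 7, yield 7.
Step 4: send(2) -> x = 9, yield 9.
Therefore res = [4, 7, 9].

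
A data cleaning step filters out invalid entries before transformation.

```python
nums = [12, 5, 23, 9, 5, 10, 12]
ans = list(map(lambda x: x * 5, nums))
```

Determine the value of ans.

Step 1: Apply lambda x: x * 5 to each element:
  12 -> 60
  5 -> 25
  23 -> 115
  9 -> 45
  5 -> 25
  10 -> 50
  12 -> 60
Therefore ans = [60, 25, 115, 45, 25, 50, 60].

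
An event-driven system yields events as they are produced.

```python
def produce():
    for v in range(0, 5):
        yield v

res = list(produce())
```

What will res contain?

Step 1: The generator yields each value from range(0, 5).
Step 2: list() consumes all yields: [0, 1, 2, 3, 4].
Therefore res = [0, 1, 2, 3, 4].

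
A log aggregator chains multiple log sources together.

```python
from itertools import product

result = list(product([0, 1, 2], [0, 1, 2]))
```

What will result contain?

Step 1: product([0, 1, 2], [0, 1, 2]) gives all pairs:
  (0, 0)
  (0, 1)
  (0, 2)
  (1, 0)
  (1, 1)
  (1, 2)
  (2, 0)
  (2, 1)
  (2, 2)
Therefore result = [(0, 0), (0, 1), (0, 2), (1, 0), (1, 1), (1, 2), (2, 0), (2, 1), (2, 2)].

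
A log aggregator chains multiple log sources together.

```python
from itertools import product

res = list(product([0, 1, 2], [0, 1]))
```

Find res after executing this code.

Step 1: product([0, 1, 2], [0, 1]) gives all pairs:
  (0, 0)
  (0, 1)
  (1, 0)
  (1, 1)
  (2, 0)
  (2, 1)
Therefore res = [(0, 0), (0, 1), (1, 0), (1, 1), (2, 0), (2, 1)].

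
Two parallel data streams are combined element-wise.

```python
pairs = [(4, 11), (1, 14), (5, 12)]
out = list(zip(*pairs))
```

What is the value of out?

Step 1: zip(*pairs) transposes: unzips [(4, 11), (1, 14), (5, 12)] into separate sequences.
Step 2: First elements: (4, 1, 5), second elements: (11, 14, 12).
Therefore out = [(4, 1, 5), (11, 14, 12)].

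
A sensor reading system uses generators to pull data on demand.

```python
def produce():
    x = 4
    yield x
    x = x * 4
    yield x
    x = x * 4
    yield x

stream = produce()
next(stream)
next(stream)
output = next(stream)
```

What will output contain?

Step 1: Trace through generator execution:
  Yield 1: x starts at 4, yield 4
  Yield 2: x = 4 * 4 = 16, yield 16
  Yield 3: x = 16 * 4 = 64, yield 64
Step 2: First next() gets 4, second next() gets the second value, third next() yields 64.
Therefore output = 64.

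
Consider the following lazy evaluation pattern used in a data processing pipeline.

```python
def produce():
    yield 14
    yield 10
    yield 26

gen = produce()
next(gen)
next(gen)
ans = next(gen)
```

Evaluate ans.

Step 1: produce() creates a generator.
Step 2: next(gen) yields 14 (consumed and discarded).
Step 3: next(gen) yields 10 (consumed and discarded).
Step 4: next(gen) yields 26, assigned to ans.
Therefore ans = 26.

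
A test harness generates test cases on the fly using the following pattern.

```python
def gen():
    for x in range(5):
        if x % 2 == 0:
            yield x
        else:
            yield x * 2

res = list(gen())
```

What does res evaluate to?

Step 1: For each x in range(5), yield x if even, else x*2:
  x=0 (even): yield 0
  x=1 (odd): yield 1*2 = 2
  x=2 (even): yield 2
  x=3 (odd): yield 3*2 = 6
  x=4 (even): yield 4
Therefore res = [0, 2, 2, 6, 4].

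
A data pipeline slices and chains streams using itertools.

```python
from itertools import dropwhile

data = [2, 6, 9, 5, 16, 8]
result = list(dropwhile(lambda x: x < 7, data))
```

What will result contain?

Step 1: dropwhile drops elements while < 7:
  2 < 7: dropped
  6 < 7: dropped
  9: kept (dropping stopped)
Step 2: Remaining elements kept regardless of condition.
Therefore result = [9, 5, 16, 8].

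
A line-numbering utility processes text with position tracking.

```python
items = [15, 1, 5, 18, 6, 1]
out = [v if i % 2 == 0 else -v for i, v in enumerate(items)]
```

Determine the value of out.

Step 1: For each (i, v), keep v if i is even, negate if odd:
  i=0 (even): keep 15
  i=1 (odd): negate to -1
  i=2 (even): keep 5
  i=3 (odd): negate to -18
  i=4 (even): keep 6
  i=5 (odd): negate to -1
Therefore out = [15, -1, 5, -18, 6, -1].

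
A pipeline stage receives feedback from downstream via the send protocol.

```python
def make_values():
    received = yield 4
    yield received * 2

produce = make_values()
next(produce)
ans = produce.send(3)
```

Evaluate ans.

Step 1: next(produce) advances to first yield, producing 4.
Step 2: send(3) resumes, received = 3.
Step 3: yield received * 2 = 3 * 2 = 6.
Therefore ans = 6.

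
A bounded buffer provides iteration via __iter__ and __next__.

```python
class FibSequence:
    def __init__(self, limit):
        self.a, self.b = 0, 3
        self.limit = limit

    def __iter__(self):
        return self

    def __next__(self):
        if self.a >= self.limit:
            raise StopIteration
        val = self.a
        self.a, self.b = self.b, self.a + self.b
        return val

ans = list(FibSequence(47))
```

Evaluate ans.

Step 1: Fibonacci-like sequence (a=0, b=3) until >= 47:
  Yield 0, then a,b = 3,3
  Yield 3, then a,b = 3,6
  Yield 3, then a,b = 6,9
  Yield 6, then a,b = 9,15
  Yield 9, then a,b = 15,24
  Yield 15, then a,b = 24,39
  Yield 24, then a,b = 39,63
  Yield 39, then a,b = 63,102
Step 2: 63 >= 47, stop.
Therefore ans = [0, 3, 3, 6, 9, 15, 24, 39].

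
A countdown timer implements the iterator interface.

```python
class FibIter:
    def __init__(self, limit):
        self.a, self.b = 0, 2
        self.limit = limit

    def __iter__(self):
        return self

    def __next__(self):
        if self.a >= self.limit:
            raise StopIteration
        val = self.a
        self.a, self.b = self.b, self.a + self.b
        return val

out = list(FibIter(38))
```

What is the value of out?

Step 1: Fibonacci-like sequence (a=0, b=2) until >= 38:
  Yield 0, then a,b = 2,2
  Yield 2, then a,b = 2,4
  Yield 2, then a,b = 4,6
  Yield 4, then a,b = 6,10
  Yield 6, then a,b = 10,16
  Yield 10, then a,b = 16,26
  Yield 16, then a,b = 26,42
  Yield 26, then a,b = 42,68
Step 2: 42 >= 38, stop.
Therefore out = [0, 2, 2, 4, 6, 10, 16, 26].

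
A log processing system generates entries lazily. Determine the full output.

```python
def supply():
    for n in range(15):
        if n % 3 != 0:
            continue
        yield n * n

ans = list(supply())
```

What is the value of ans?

Step 1: Only yield n**2 when n is divisible by 3:
  n=0: 0 % 3 == 0, yield 0**2 = 0
  n=3: 3 % 3 == 0, yield 3**2 = 9
  n=6: 6 % 3 == 0, yield 6**2 = 36
  n=9: 9 % 3 == 0, yield 9**2 = 81
  n=12: 12 % 3 == 0, yield 12**2 = 144
Therefore ans = [0, 9, 36, 81, 144].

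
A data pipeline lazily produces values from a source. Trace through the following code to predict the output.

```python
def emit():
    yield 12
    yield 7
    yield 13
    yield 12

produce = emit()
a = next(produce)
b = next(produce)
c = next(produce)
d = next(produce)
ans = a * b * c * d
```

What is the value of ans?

Step 1: Create generator and consume all values:
  a = next(produce) = 12
  b = next(produce) = 7
  c = next(produce) = 13
  d = next(produce) = 12
Step 2: ans = 12 * 7 * 13 * 12 = 13104.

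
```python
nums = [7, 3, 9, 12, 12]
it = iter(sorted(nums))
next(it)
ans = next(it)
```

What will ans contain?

Step 1: sorted([7, 3, 9, 12, 12]) = [3, 7, 9, 12, 12].
Step 2: Create iterator and skip 1 elements.
Step 3: next() returns 7.
Therefore ans = 7.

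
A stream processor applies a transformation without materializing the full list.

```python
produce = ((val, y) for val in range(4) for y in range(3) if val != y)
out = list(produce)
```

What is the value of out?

Step 1: Nested generator over range(4) x range(3) where val != y:
  (0, 0): excluded (val == y)
  (0, 1): included
  (0, 2): included
  (1, 0): included
  (1, 1): excluded (val == y)
  (1, 2): included
  (2, 0): included
  (2, 1): included
  (2, 2): excluded (val == y)
  (3, 0): included
  (3, 1): included
  (3, 2): included
Therefore out = [(0, 1), (0, 2), (1, 0), (1, 2), (2, 0), (2, 1), (3, 0), (3, 1), (3, 2)].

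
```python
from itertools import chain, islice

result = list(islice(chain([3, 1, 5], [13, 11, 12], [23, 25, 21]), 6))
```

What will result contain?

Step 1: chain([3, 1, 5], [13, 11, 12], [23, 25, 21]) = [3, 1, 5, 13, 11, 12, 23, 25, 21].
Step 2: islice takes first 6 elements: [3, 1, 5, 13, 11, 12].
Therefore result = [3, 1, 5, 13, 11, 12].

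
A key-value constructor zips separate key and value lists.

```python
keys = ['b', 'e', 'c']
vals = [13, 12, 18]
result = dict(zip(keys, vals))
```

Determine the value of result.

Step 1: zip pairs keys with values:
  'b' -> 13
  'e' -> 12
  'c' -> 18
Therefore result = {'b': 13, 'e': 12, 'c': 18}.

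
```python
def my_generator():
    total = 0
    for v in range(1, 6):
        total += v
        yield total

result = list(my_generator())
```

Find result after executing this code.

Step 1: Generator accumulates running sum:
  v=1: total = 1, yield 1
  v=2: total = 3, yield 3
  v=3: total = 6, yield 6
  v=4: total = 10, yield 10
  v=5: total = 15, yield 15
Therefore result = [1, 3, 6, 10, 15].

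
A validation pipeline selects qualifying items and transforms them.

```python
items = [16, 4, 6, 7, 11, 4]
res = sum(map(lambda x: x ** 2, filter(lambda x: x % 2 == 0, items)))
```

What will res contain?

Step 1: Filter even numbers from [16, 4, 6, 7, 11, 4]: [16, 4, 6, 4]
Step 2: Square each: [256, 16, 36, 16]
Step 3: Sum = 324.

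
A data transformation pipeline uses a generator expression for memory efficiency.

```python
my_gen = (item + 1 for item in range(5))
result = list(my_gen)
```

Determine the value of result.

Step 1: For each item in range(5), compute item+1:
  item=0: 0+1 = 1
  item=1: 1+1 = 2
  item=2: 2+1 = 3
  item=3: 3+1 = 4
  item=4: 4+1 = 5
Therefore result = [1, 2, 3, 4, 5].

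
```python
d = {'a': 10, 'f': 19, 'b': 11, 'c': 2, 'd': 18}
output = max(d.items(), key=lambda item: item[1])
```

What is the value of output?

Step 1: Find item with maximum value:
  ('a', 10)
  ('f', 19)
  ('b', 11)
  ('c', 2)
  ('d', 18)
Step 2: Maximum value is 19 at key 'f'.
Therefore output = ('f', 19).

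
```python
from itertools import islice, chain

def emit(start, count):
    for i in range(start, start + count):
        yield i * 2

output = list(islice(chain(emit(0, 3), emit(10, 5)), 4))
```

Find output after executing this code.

Step 1: emit(0, 3) yields [0, 2, 4].
Step 2: emit(10, 5) yields [20, 22, 24, 26, 28].
Step 3: chain concatenates: [0, 2, 4, 20, 22, 24, 26, 28].
Step 4: islice takes first 4: [0, 2, 4, 20].
Therefore output = [0, 2, 4, 20].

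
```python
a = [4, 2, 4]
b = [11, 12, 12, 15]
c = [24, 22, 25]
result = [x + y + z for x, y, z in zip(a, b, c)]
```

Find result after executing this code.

Step 1: zip three lists (truncates to shortest, len=3):
  4 + 11 + 24 = 39
  2 + 12 + 22 = 36
  4 + 12 + 25 = 41
Therefore result = [39, 36, 41].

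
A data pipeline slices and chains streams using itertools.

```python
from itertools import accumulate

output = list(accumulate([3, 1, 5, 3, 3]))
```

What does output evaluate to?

Step 1: accumulate computes running sums:
  + 3 = 3
  + 1 = 4
  + 5 = 9
  + 3 = 12
  + 3 = 15
Therefore output = [3, 4, 9, 12, 15].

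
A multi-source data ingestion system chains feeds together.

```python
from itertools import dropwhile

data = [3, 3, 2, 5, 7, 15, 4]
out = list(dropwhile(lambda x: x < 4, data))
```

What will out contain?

Step 1: dropwhile drops elements while < 4:
  3 < 4: dropped
  3 < 4: dropped
  2 < 4: dropped
  5: kept (dropping stopped)
Step 2: Remaining elements kept regardless of condition.
Therefore out = [5, 7, 15, 4].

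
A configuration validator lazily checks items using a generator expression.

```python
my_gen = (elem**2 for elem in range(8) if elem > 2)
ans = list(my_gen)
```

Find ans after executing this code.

Step 1: For range(8), keep elem > 2, then square:
  elem=0: 0 <= 2, excluded
  elem=1: 1 <= 2, excluded
  elem=2: 2 <= 2, excluded
  elem=3: 3 > 2, yield 3**2 = 9
  elem=4: 4 > 2, yield 4**2 = 16
  elem=5: 5 > 2, yield 5**2 = 25
  elem=6: 6 > 2, yield 6**2 = 36
  elem=7: 7 > 2, yield 7**2 = 49
Therefore ans = [9, 16, 25, 36, 49].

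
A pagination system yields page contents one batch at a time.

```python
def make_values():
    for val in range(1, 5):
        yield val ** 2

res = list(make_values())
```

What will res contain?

Step 1: For each val in range(1, 5), yield val**2:
  val=1: yield 1**2 = 1
  val=2: yield 2**2 = 4
  val=3: yield 3**2 = 9
  val=4: yield 4**2 = 16
Therefore res = [1, 4, 9, 16].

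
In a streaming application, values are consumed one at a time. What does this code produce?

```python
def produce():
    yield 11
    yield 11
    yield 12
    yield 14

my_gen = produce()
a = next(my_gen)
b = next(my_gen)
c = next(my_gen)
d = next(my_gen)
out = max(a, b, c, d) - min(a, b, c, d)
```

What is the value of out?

Step 1: Create generator and consume all values:
  a = next(my_gen) = 11
  b = next(my_gen) = 11
  c = next(my_gen) = 12
  d = next(my_gen) = 14
Step 2: max = 14, min = 11, out = 14 - 11 = 3.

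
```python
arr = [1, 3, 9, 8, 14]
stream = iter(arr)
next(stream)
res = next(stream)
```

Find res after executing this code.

Step 1: Create iterator over [1, 3, 9, 8, 14].
Step 2: next() consumes 1.
Step 3: next() returns 3.
Therefore res = 3.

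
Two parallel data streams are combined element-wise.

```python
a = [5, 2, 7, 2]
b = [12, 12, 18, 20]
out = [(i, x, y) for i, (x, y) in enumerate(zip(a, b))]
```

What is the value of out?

Step 1: enumerate(zip(a, b)) gives index with paired elements:
  i=0: (5, 12)
  i=1: (2, 12)
  i=2: (7, 18)
  i=3: (2, 20)
Therefore out = [(0, 5, 12), (1, 2, 12), (2, 7, 18), (3, 2, 20)].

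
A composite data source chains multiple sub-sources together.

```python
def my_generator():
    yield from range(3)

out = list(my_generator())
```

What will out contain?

Step 1: yield from delegates to the iterable, yielding each element.
Step 2: Collected values: [0, 1, 2].
Therefore out = [0, 1, 2].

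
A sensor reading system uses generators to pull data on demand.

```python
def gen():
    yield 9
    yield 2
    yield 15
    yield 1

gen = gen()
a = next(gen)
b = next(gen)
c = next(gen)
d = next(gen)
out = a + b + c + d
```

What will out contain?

Step 1: Create generator and consume all values:
  a = next(gen) = 9
  b = next(gen) = 2
  c = next(gen) = 15
  d = next(gen) = 1
Step 2: out = 9 + 2 + 15 + 1 = 27.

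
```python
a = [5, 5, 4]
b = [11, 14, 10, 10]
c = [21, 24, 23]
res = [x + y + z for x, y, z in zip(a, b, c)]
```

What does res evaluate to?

Step 1: zip three lists (truncates to shortest, len=3):
  5 + 11 + 21 = 37
  5 + 14 + 24 = 43
  4 + 10 + 23 = 37
Therefore res = [37, 43, 37].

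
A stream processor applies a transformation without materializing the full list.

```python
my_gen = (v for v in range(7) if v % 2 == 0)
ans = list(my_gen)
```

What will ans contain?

Step 1: Filter range(7) keeping only even values:
  v=0: even, included
  v=1: odd, excluded
  v=2: even, included
  v=3: odd, excluded
  v=4: even, included
  v=5: odd, excluded
  v=6: even, included
Therefore ans = [0, 2, 4, 6].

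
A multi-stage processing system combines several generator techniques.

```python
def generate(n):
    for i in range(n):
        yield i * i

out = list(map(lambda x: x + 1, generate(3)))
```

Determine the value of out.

Step 1: generate(3) yields squares: [0, 1, 4].
Step 2: map adds 1 to each: [1, 2, 5].
Therefore out = [1, 2, 5].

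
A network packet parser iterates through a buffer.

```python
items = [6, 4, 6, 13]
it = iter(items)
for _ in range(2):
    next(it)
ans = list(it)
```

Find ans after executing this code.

Step 1: Create iterator over [6, 4, 6, 13].
Step 2: Advance 2 positions (consuming [6, 4]).
Step 3: list() collects remaining elements: [6, 13].
Therefore ans = [6, 13].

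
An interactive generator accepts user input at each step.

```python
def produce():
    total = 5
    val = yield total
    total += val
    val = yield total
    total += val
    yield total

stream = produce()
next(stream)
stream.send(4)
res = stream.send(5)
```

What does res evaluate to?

Step 1: next() -> yield total=5.
Step 2: send(4) -> val=4, total = 5+4 = 9, yield 9.
Step 3: send(5) -> val=5, total = 9+5 = 14, yield 14.
Therefore res = 14.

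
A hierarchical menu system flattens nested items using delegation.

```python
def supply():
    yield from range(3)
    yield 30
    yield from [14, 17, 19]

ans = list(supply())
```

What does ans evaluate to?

Step 1: Trace yields in order:
  yield 0
  yield 1
  yield 2
  yield 30
  yield 14
  yield 17
  yield 19
Therefore ans = [0, 1, 2, 30, 14, 17, 19].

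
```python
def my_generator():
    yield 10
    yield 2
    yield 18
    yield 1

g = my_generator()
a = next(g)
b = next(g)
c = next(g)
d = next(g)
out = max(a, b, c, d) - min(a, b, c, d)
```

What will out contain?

Step 1: Create generator and consume all values:
  a = next(g) = 10
  b = next(g) = 2
  c = next(g) = 18
  d = next(g) = 1
Step 2: max = 18, min = 1, out = 18 - 1 = 17.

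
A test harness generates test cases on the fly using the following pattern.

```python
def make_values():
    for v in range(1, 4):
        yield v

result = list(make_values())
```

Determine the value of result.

Step 1: The generator yields each value from range(1, 4).
Step 2: list() consumes all yields: [1, 2, 3].
Therefore result = [1, 2, 3].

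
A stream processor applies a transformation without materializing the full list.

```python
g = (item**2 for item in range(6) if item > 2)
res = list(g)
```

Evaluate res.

Step 1: For range(6), keep item > 2, then square:
  item=0: 0 <= 2, excluded
  item=1: 1 <= 2, excluded
  item=2: 2 <= 2, excluded
  item=3: 3 > 2, yield 3**2 = 9
  item=4: 4 > 2, yield 4**2 = 16
  item=5: 5 > 2, yield 5**2 = 25
Therefore res = [9, 16, 25].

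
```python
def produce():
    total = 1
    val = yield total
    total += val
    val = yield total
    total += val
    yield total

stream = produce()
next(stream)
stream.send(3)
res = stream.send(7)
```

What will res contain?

Step 1: next() -> yield total=1.
Step 2: send(3) -> val=3, total = 1+3 = 4, yield 4.
Step 3: send(7) -> val=7, total = 4+7 = 11, yield 11.
Therefore res = 11.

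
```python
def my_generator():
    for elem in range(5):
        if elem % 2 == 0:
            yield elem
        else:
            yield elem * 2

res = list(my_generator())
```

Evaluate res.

Step 1: For each elem in range(5), yield elem if even, else elem*2:
  elem=0 (even): yield 0
  elem=1 (odd): yield 1*2 = 2
  elem=2 (even): yield 2
  elem=3 (odd): yield 3*2 = 6
  elem=4 (even): yield 4
Therefore res = [0, 2, 2, 6, 4].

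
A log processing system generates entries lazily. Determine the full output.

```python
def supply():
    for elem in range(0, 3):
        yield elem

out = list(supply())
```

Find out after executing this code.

Step 1: The generator yields each value from range(0, 3).
Step 2: list() consumes all yields: [0, 1, 2].
Therefore out = [0, 1, 2].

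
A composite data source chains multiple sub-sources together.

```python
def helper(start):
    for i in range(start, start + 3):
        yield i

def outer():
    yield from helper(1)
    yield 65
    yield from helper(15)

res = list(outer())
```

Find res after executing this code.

Step 1: outer() delegates to helper(1):
  yield 1
  yield 2
  yield 3
Step 2: yield 65
Step 3: Delegates to helper(15):
  yield 15
  yield 16
  yield 17
Therefore res = [1, 2, 3, 65, 15, 16, 17].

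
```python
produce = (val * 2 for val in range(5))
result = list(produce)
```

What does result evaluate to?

Step 1: For each val in range(5), compute val*2:
  val=0: 0*2 = 0
  val=1: 1*2 = 2
  val=2: 2*2 = 4
  val=3: 3*2 = 6
  val=4: 4*2 = 8
Therefore result = [0, 2, 4, 6, 8].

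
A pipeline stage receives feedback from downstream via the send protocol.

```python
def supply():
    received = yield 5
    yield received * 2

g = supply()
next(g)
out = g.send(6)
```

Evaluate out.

Step 1: next(g) advances to first yield, producing 5.
Step 2: send(6) resumes, received = 6.
Step 3: yield received * 2 = 6 * 2 = 12.
Therefore out = 12.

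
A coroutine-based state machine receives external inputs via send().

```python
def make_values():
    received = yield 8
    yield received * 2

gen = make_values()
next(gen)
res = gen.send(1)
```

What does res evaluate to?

Step 1: next(gen) advances to first yield, producing 8.
Step 2: send(1) resumes, received = 1.
Step 3: yield received * 2 = 1 * 2 = 2.
Therefore res = 2.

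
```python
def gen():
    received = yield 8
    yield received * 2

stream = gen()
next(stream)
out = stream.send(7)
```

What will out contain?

Step 1: next(stream) advances to first yield, producing 8.
Step 2: send(7) resumes, received = 7.
Step 3: yield received * 2 = 7 * 2 = 14.
Therefore out = 14.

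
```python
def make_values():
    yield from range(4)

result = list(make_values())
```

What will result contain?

Step 1: yield from delegates to the iterable, yielding each element.
Step 2: Collected values: [0, 1, 2, 3].
Therefore result = [0, 1, 2, 3].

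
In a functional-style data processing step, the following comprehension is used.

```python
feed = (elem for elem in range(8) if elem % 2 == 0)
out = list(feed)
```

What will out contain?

Step 1: Filter range(8) keeping only even values:
  elem=0: even, included
  elem=1: odd, excluded
  elem=2: even, included
  elem=3: odd, excluded
  elem=4: even, included
  elem=5: odd, excluded
  elem=6: even, included
  elem=7: odd, excluded
Therefore out = [0, 2, 4, 6].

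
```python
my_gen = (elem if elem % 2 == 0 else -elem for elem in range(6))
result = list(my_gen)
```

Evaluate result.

Step 1: For each elem in range(6), yield elem if even, else -elem:
  elem=0: even, yield 0
  elem=1: odd, yield -1
  elem=2: even, yield 2
  elem=3: odd, yield -3
  elem=4: even, yield 4
  elem=5: odd, yield -5
Therefore result = [0, -1, 2, -3, 4, -5].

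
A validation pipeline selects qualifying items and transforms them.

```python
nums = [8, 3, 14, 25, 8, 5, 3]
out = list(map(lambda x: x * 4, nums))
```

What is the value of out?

Step 1: Apply lambda x: x * 4 to each element:
  8 -> 32
  3 -> 12
  14 -> 56
  25 -> 100
  8 -> 32
  5 -> 20
  3 -> 12
Therefore out = [32, 12, 56, 100, 32, 20, 12].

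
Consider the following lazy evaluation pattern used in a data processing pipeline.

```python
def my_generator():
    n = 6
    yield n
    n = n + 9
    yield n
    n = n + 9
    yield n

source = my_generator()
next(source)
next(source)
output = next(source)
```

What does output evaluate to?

Step 1: Trace through generator execution:
  Yield 1: n starts at 6, yield 6
  Yield 2: n = 6 + 9 = 15, yield 15
  Yield 3: n = 15 + 9 = 24, yield 24
Step 2: First next() gets 6, second next() gets the second value, third next() yields 24.
Therefore output = 24.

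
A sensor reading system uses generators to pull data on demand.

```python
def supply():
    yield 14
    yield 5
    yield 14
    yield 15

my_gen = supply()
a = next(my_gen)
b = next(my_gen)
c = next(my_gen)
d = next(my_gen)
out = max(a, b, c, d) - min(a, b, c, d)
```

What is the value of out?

Step 1: Create generator and consume all values:
  a = next(my_gen) = 14
  b = next(my_gen) = 5
  c = next(my_gen) = 14
  d = next(my_gen) = 15
Step 2: max = 15, min = 5, out = 15 - 5 = 10.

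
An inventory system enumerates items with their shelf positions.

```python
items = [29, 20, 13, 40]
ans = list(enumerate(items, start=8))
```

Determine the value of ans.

Step 1: enumerate with start=8:
  (8, 29)
  (9, 20)
  (10, 13)
  (11, 40)
Therefore ans = [(8, 29), (9, 20), (10, 13), (11, 40)].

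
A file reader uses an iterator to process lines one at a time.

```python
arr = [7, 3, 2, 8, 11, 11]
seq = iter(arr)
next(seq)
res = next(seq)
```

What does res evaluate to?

Step 1: Create iterator over [7, 3, 2, 8, 11, 11].
Step 2: next() consumes 7.
Step 3: next() returns 3.
Therefore res = 3.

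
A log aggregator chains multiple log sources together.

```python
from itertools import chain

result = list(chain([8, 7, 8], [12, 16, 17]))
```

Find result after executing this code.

Step 1: chain() concatenates iterables: [8, 7, 8] + [12, 16, 17].
Therefore result = [8, 7, 8, 12, 16, 17].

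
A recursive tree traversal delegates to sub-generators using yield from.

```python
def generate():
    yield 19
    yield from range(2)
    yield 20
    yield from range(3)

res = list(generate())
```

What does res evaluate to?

Step 1: Trace yields in order:
  yield 19
  yield 0
  yield 1
  yield 20
  yield 0
  yield 1
  yield 2
Therefore res = [19, 0, 1, 20, 0, 1, 2].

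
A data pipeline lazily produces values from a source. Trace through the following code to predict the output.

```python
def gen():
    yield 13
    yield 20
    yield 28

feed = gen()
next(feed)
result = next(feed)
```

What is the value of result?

Step 1: gen() creates a generator.
Step 2: next(feed) yields 13 (consumed and discarded).
Step 3: next(feed) yields 20, assigned to result.
Therefore result = 20.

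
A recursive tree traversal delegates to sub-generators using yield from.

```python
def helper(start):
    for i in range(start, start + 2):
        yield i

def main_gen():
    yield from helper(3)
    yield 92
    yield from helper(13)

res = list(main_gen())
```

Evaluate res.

Step 1: main_gen() delegates to helper(3):
  yield 3
  yield 4
Step 2: yield 92
Step 3: Delegates to helper(13):
  yield 13
  yield 14
Therefore res = [3, 4, 92, 13, 14].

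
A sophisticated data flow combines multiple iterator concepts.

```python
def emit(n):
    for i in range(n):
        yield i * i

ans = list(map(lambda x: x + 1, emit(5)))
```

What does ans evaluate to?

Step 1: emit(5) yields squares: [0, 1, 4, 9, 16].
Step 2: map adds 1 to each: [1, 2, 5, 10, 17].
Therefore ans = [1, 2, 5, 10, 17].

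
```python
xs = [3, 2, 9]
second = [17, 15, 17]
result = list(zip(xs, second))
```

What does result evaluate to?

Step 1: zip pairs elements at same index:
  Index 0: (3, 17)
  Index 1: (2, 15)
  Index 2: (9, 17)
Therefore result = [(3, 17), (2, 15), (9, 17)].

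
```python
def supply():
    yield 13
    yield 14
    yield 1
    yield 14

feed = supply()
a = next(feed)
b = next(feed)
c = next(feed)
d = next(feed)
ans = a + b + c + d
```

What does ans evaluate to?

Step 1: Create generator and consume all values:
  a = next(feed) = 13
  b = next(feed) = 14
  c = next(feed) = 1
  d = next(feed) = 14
Step 2: ans = 13 + 14 + 1 + 14 = 42.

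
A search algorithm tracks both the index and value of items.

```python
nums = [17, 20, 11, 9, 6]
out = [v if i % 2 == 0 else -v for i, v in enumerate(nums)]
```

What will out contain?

Step 1: For each (i, v), keep v if i is even, negate if odd:
  i=0 (even): keep 17
  i=1 (odd): negate to -20
  i=2 (even): keep 11
  i=3 (odd): negate to -9
  i=4 (even): keep 6
Therefore out = [17, -20, 11, -9, 6].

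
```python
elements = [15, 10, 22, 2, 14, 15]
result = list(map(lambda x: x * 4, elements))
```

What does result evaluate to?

Step 1: Apply lambda x: x * 4 to each element:
  15 -> 60
  10 -> 40
  22 -> 88
  2 -> 8
  14 -> 56
  15 -> 60
Therefore result = [60, 40, 88, 8, 56, 60].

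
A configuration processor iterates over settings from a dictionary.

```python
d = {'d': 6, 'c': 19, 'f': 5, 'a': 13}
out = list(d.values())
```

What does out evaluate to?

Step 1: d.values() returns the dictionary values in insertion order.
Therefore out = [6, 19, 5, 13].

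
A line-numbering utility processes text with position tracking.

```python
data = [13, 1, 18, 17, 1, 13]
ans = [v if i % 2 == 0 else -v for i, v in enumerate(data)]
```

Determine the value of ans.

Step 1: For each (i, v), keep v if i is even, negate if odd:
  i=0 (even): keep 13
  i=1 (odd): negate to -1
  i=2 (even): keep 18
  i=3 (odd): negate to -17
  i=4 (even): keep 1
  i=5 (odd): negate to -13
Therefore ans = [13, -1, 18, -17, 1, -13].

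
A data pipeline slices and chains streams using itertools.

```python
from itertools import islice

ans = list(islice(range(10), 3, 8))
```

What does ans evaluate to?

Step 1: islice(range(10), 3, 8) takes elements at indices [3, 8).
Step 2: Elements: [3, 4, 5, 6, 7].
Therefore ans = [3, 4, 5, 6, 7].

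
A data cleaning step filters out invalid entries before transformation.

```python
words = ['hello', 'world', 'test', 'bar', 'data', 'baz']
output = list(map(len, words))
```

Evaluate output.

Step 1: Map len() to each word:
  'hello' -> 5
  'world' -> 5
  'test' -> 4
  'bar' -> 3
  'data' -> 4
  'baz' -> 3
Therefore output = [5, 5, 4, 3, 4, 3].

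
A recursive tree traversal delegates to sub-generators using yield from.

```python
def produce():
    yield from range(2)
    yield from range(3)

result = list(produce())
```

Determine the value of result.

Step 1: Trace yields in order:
  yield 0
  yield 1
  yield 0
  yield 1
  yield 2
Therefore result = [0, 1, 0, 1, 2].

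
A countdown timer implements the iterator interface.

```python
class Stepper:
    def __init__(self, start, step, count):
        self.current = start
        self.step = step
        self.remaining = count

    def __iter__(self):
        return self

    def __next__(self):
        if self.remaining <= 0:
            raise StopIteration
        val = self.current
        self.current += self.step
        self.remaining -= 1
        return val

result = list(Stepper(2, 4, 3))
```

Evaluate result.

Step 1: Stepper starts at 2, increments by 4, for 3 steps:
  Yield 2, then current += 4
  Yield 6, then current += 4
  Yield 10, then current += 4
Therefore result = [2, 6, 10].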